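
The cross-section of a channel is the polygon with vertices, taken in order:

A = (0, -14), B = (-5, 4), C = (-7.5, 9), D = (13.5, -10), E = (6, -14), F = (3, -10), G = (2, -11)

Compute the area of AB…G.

Apply the shoelace formula: 2A = Σ (x_i·y_{i+1} − x_{i+1}·y_i), indices taken mod 7.
Σ = (-70) + (-15) + (-46.5) + (-129) + (-18) + (-13) + (-28) = -319.5
Area = |Σ|/2 = 159.75.

159.75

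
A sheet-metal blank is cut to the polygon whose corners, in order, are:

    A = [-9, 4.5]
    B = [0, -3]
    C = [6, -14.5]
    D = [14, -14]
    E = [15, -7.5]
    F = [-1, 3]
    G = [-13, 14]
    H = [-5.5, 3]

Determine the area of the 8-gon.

A→B: (-9)(-3) − (0)(4.5) = 27
B→C: (0)(-14.5) − (6)(-3) = 18
C→D: (6)(-14) − (14)(-14.5) = 119
D→E: (14)(-7.5) − (15)(-14) = 105
E→F: (15)(3) − (-1)(-7.5) = 37.5
F→G: (-1)(14) − (-13)(3) = 25
G→H: (-13)(3) − (-5.5)(14) = 38
H→A: (-5.5)(4.5) − (-9)(3) = 2.25
Σ = 371.75
Area = |Σ|/2 = 185.875.

185.875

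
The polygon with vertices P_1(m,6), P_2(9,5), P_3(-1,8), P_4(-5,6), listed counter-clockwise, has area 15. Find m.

-3

Write out the shoelace sum; only the two edges meeting at P_1 involve m:
2·Area = [((-5)·6 − m·6) + (m·5 − 9·6)] + 111
       = -1·m + 27 = 30
⇒ m = -3.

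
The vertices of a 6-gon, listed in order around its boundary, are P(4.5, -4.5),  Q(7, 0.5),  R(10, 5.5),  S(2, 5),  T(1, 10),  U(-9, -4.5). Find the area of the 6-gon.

Σ = (33.75) + (33.5) + (39) + (15) + (85.5) + (60.75) = 267.5
Area = |Σ|/2 = 133.75.

133.75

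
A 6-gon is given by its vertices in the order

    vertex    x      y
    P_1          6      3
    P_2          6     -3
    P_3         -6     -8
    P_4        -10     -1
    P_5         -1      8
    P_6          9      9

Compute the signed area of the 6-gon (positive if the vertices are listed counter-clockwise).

-182.5

Apply the surveyor's formula: 2A = Σ (x_i·y_{i+1} − x_{i+1}·y_i), indices taken mod 6.
Cross-terms: -36, -66, -74, -81, -81, -27  ⇒  Σ = -365
Signed area = Σ/2 = -182.5 (negative ⇒ clockwise traversal).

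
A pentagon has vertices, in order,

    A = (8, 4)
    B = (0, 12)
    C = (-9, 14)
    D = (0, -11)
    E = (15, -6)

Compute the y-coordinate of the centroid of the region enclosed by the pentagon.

0.9375

Apply the surveyor's formula. First the cross-terms c_i = x_i·y_{i+1} − x_{i+1}·y_i:
  96, 108, 99, 165, 108  ⇒  2A = 576, A = 288.
Then Σ (y_i + y_{i+1})·c_i = 1620, so ȳ = 1620 / (6·288) = 0.9375.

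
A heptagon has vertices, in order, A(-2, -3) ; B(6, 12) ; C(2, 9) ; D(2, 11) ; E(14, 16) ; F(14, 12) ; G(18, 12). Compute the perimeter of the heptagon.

70

|AB| = √((8)² + (15)²) = √289 = 17
|BC| = √((-4)² + (-3)²) = √25 = 5
|CD| = √((0)² + (2)²) = √4 = 2
|DE| = √((12)² + (5)²) = √169 = 13
|EF| = √((0)² + (-4)²) = √16 = 4
|FG| = √((4)² + (0)²) = √16 = 4
|GA| = √((-20)² + (-15)²) = √625 = 25
Perimeter = 17 + 5 + 2 + 13 + 4 + 4 + 25 = 70.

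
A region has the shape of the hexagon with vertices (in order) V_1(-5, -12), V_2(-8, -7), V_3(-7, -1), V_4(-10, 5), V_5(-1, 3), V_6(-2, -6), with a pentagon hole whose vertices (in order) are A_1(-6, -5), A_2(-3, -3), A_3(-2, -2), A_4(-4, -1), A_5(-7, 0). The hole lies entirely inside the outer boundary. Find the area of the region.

70.5

Outer boundary:
Cross-terms: -61, -41, -45, -25, 12, -6  ⇒  Σ = -166
Area = |Σ|/2 = 83.
Hole:
Apply the surveyor's formula: 2A = Σ (x_i·y_{i+1} − x_{i+1}·y_i), indices taken mod 5.
Σ = (3) + (0) + (-6) + (-7) + (35) = 25
Area = |Σ|/2 = 12.5.
Net area = 83 − 12.5 = 70.5.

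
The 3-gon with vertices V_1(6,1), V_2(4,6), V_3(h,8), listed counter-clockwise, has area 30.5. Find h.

-9

The doubled signed area Σ (x_i y_{i+1} − x_{i+1} y_i) is linear in h.
With h=0 it equals 16; the coefficient of h is -5 (from the two edges through V_3).
So -5·h + 16 = 2·30.5 = 61 ⇒ h = -9.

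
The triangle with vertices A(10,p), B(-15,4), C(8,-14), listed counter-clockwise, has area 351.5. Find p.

15

Write out the shoelace sum; only the two edges meeting at A involve p:
2·Area = [(8·p − 10·(-14)) + (10·4 − (-15)·p)] + 178
       = 23·p + 358 = 703
⇒ p = 15.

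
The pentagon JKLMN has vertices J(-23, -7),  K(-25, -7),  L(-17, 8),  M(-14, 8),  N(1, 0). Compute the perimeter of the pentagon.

64

|JK| = √((-2)² + (0)²) = √4 = 2
|KL| = √((8)² + (15)²) = √289 = 17
|LM| = √((3)² + (0)²) = √9 = 3
|MN| = √((15)² + (-8)²) = √289 = 17
|NJ| = √((-24)² + (-7)²) = √625 = 25
Perimeter = 2 + 17 + 3 + 17 + 25 = 64.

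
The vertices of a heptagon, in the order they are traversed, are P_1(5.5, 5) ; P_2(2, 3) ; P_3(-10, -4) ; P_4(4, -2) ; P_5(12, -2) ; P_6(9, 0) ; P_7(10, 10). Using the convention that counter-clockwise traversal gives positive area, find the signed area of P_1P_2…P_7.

Apply the shoelace formula: 2A = Σ (x_i·y_{i+1} − x_{i+1}·y_i), indices taken mod 7.
P_1→P_2: (5.5)(3) − (2)(5) = 6.5
P_2→P_3: (2)(-4) − (-10)(3) = 22
P_3→P_4: (-10)(-2) − (4)(-4) = 36
P_4→P_5: (4)(-2) − (12)(-2) = 16
P_5→P_6: (12)(0) − (9)(-2) = 18
P_6→P_7: (9)(10) − (10)(0) = 90
P_7→P_1: (10)(5) − (5.5)(10) = -5
Σ = 183.5
Signed area = Σ/2 = 91.75 (positive ⇒ counter-clockwise traversal).

91.75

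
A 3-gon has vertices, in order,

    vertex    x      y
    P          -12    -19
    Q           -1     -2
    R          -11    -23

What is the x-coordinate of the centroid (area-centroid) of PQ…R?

-8

Apply the shoelace formula. First the cross-terms c_i = x_i·y_{i+1} − x_{i+1}·y_i:
  5, 1, -67  ⇒  2A = -61, A = -30.5.
Then Σ (x_i + x_{i+1})·c_i = 1464, so x̄ = 1464 / (6·(-30.5)) = -8.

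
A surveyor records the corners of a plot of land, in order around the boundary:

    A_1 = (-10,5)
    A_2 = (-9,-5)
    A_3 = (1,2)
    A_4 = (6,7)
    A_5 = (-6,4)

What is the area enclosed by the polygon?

A_1→A_2: (-10)(-5) − (-9)(5) = 95
A_2→A_3: (-9)(2) − (1)(-5) = -13
A_3→A_4: (1)(7) − (6)(2) = -5
A_4→A_5: (6)(4) − (-6)(7) = 66
A_5→A_1: (-6)(5) − (-10)(4) = 10
Σ = 153
Area = |Σ|/2 = 76.5.

76.5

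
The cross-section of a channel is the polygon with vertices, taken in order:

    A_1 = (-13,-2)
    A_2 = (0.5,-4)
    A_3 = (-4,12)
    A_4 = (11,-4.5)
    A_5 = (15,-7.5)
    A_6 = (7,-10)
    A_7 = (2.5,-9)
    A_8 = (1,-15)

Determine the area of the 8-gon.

223.5

Apply the surveyor's formula: 2A = Σ (x_i·y_{i+1} − x_{i+1}·y_i), indices taken mod 8.
Σ = (53) + (-10) + (-114) + (-15) + (-97.5) + (-38) + (-28.5) + (-197) = -447
Area = |Σ|/2 = 223.5.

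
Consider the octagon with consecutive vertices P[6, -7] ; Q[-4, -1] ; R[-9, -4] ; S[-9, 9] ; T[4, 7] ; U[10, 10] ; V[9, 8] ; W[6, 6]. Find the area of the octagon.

177.5

Apply Gauss's area formula: 2A = Σ (x_i·y_{i+1} − x_{i+1}·y_i), indices taken mod 8.
Cross-terms: -34, 7, -117, -99, -30, -10, 6, -78  ⇒  Σ = -355
Area = |Σ|/2 = 177.5.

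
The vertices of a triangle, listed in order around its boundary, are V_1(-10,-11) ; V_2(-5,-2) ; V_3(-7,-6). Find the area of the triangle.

1

Cross-terms: -35, 16, 17  ⇒  Σ = -2
Area = |Σ|/2 = 1.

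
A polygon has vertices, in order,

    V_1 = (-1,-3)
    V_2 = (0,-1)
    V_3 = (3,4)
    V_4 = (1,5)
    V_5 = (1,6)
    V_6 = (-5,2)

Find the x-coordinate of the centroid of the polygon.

-176/195

Apply the surveyor's formula. First the cross-terms c_i = x_i·y_{i+1} − x_{i+1}·y_i:
  1, 3, 11, 1, 32, 17  ⇒  2A = 65, A = 32.5.
Then Σ (x_i + x_{i+1})·c_i = -176, so x̄ = -176 / (6·32.5) = -176/195.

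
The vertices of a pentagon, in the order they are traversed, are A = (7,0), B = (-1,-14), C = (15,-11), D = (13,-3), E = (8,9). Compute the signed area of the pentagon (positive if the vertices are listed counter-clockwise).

149.5

Apply the shoelace formula: 2A = Σ (x_i·y_{i+1} − x_{i+1}·y_i), indices taken mod 5.
Σ = (-98) + (221) + (98) + (141) + (-63) = 299
Signed area = Σ/2 = 149.5 (positive ⇒ counter-clockwise traversal).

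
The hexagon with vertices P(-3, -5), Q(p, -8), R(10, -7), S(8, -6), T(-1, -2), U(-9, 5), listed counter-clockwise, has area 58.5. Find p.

Write out the shoelace sum; only the two edges meeting at Q involve p:
2·Area = [((-3)·(-8) − p·(-5)) + (p·(-7) − 10·(-8))] + 11
       = -2·p + 115 = 117
⇒ p = -1.

-1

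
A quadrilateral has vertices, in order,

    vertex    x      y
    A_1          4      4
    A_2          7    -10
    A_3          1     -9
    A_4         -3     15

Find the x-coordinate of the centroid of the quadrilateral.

Apply the shoelace formula. First the cross-terms c_i = x_i·y_{i+1} − x_{i+1}·y_i:
  -68, -53, -12, -72  ⇒  2A = -205, A = -102.5.
Then Σ (x_i + x_{i+1})·c_i = -1220, so x̄ = -1220 / (6·(-102.5)) = 244/123.

244/123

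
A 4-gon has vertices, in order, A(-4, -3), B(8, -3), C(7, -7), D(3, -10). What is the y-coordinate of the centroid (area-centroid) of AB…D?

-1604/291

Apply the surveyor's formula. First the cross-terms c_i = x_i·y_{i+1} − x_{i+1}·y_i:
  36, -35, -49, -49  ⇒  2A = -97, A = -48.5.
Then Σ (y_i + y_{i+1})·c_i = 1604, so ȳ = 1604 / (6·(-48.5)) = -1604/291.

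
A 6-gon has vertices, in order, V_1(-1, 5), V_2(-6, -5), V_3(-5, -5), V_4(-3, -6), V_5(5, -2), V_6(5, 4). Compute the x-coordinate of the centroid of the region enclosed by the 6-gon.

34/225

Apply the shoelace (surveyor's) formula. First the cross-terms c_i = x_i·y_{i+1} − x_{i+1}·y_i:
  35, 5, 15, 36, 30, 29  ⇒  2A = 150, A = 75.
Then Σ (x_i + x_{i+1})·c_i = 68, so x̄ = 68 / (6·75) = 34/225.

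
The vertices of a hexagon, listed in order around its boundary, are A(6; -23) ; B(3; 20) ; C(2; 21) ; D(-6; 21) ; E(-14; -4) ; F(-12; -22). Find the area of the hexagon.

683

Apply the shoelace (surveyor's) formula: 2A = Σ (x_i·y_{i+1} − x_{i+1}·y_i), indices taken mod 6.
Σ = (189) + (23) + (168) + (318) + (260) + (408) = 1366
Area = |Σ|/2 = 683.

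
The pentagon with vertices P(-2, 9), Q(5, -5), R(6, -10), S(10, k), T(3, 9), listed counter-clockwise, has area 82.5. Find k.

The doubled signed area Σ (x_i y_{i+1} − x_{i+1} y_i) is linear in k.
With k=0 it equals 180; the coefficient of k is 3 (from the two edges through S).
So 3·k + 180 = 2·82.5 = 165 ⇒ k = -5.

-5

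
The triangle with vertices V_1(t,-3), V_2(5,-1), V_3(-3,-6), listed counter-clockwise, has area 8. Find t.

Write out the shoelace sum; only the two edges meeting at V_1 involve t:
2·Area = [((-3)·(-3) − t·(-6)) + (t·(-1) − 5·(-3))] + -33
       = 5·t + -9 = 16
⇒ t = 5.

5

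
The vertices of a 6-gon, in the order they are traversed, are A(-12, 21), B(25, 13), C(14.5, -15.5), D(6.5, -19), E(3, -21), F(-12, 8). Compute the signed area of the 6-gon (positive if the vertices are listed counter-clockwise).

Cross-terms: -681, -576, -174.75, -79.5, -228, -156  ⇒  Σ = -1895.25
Signed area = Σ/2 = -947.625 (negative ⇒ clockwise traversal).

-947.625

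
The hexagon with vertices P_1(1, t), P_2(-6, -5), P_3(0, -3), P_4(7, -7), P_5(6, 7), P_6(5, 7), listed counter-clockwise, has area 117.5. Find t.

10

Write out the shoelace sum; only the two edges meeting at P_1 involve t:
2·Area = [(5·t − 1·7) + (1·(-5) − (-6)·t)] + 137
       = 11·t + 125 = 235
⇒ t = 10.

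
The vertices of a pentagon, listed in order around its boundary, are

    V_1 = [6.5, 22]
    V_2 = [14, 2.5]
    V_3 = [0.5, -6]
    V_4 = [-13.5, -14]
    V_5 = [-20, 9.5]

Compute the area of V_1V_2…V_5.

Apply the surveyor's formula: 2A = Σ (x_i·y_{i+1} − x_{i+1}·y_i), indices taken mod 5.
Σ = (-291.75) + (-85.25) + (-88) + (-408.25) + (-501.75) = -1375
Area = |Σ|/2 = 687.5.

687.5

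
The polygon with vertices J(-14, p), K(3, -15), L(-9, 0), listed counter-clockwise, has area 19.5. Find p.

The doubled signed area Σ (x_i y_{i+1} − x_{i+1} y_i) is linear in p.
With p=0 it equals 75; the coefficient of p is -12 (from the two edges through J).
So -12·p + 75 = 2·19.5 = 39 ⇒ p = 3.

3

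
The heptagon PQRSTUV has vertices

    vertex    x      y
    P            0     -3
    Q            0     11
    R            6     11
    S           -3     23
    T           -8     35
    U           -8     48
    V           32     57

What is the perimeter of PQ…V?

170

|PQ| = √((0)² + (14)²) = √196 = 14
|QR| = √((6)² + (0)²) = √36 = 6
|RS| = √((-9)² + (12)²) = √225 = 15
|ST| = √((-5)² + (12)²) = √169 = 13
|TU| = √((0)² + (13)²) = √169 = 13
|UV| = √((40)² + (9)²) = √1681 = 41
|VP| = √((-32)² + (-60)²) = √4624 = 68
Perimeter = 14 + 6 + 15 + 13 + 13 + 41 + 68 = 170.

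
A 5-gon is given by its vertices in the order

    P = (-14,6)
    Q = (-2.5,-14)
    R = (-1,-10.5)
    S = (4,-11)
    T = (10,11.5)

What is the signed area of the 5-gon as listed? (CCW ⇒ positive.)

326.625

P→Q: (-14)(-14) − (-2.5)(6) = 211
Q→R: (-2.5)(-10.5) − (-1)(-14) = 12.25
R→S: (-1)(-11) − (4)(-10.5) = 53
S→T: (4)(11.5) − (10)(-11) = 156
T→P: (10)(6) − (-14)(11.5) = 221
Σ = 653.25
Signed area = Σ/2 = 326.625 (positive ⇒ counter-clockwise traversal).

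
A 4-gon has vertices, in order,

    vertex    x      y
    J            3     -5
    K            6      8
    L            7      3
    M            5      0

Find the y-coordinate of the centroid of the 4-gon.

Apply the shoelace (surveyor's) formula. First the cross-terms c_i = x_i·y_{i+1} − x_{i+1}·y_i:
  54, -38, -15, -25  ⇒  2A = -24, A = -12.
Then Σ (y_i + y_{i+1})·c_i = -176, so ȳ = -176 / (6·(-12)) = 22/9.

22/9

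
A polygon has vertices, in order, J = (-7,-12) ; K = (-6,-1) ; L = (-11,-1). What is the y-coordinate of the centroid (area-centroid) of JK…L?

-14/3

Apply Gauss's area formula. First the cross-terms c_i = x_i·y_{i+1} − x_{i+1}·y_i:
  -65, -5, 125  ⇒  2A = 55, A = 27.5.
Then Σ (y_i + y_{i+1})·c_i = -770, so ȳ = -770 / (6·27.5) = -14/3.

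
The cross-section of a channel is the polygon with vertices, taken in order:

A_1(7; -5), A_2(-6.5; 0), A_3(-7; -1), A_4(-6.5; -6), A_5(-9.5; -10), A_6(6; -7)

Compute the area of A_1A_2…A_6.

81.5

Apply the shoelace formula: 2A = Σ (x_i·y_{i+1} − x_{i+1}·y_i), indices taken mod 6.
Σ = (-32.5) + (6.5) + (35.5) + (8) + (126.5) + (19) = 163
Area = |Σ|/2 = 81.5.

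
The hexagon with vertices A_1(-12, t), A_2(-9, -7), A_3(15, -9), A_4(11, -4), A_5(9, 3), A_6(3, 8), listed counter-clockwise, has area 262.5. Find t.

-1

Write out the shoelace sum; only the two edges meeting at A_1 involve t:
2·Area = [(3·t − (-12)·8) + ((-12)·(-7) − (-9)·t)] + 357
       = 12·t + 537 = 525
⇒ t = -1.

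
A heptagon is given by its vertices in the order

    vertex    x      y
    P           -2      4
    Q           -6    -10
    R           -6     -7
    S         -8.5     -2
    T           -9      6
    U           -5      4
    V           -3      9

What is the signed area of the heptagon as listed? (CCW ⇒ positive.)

Apply the shoelace formula: 2A = Σ (x_i·y_{i+1} − x_{i+1}·y_i), indices taken mod 7.
P→Q: (-2)(-10) − (-6)(4) = 44
Q→R: (-6)(-7) − (-6)(-10) = -18
R→S: (-6)(-2) − (-8.5)(-7) = -47.5
S→T: (-8.5)(6) − (-9)(-2) = -69
T→U: (-9)(4) − (-5)(6) = -6
U→V: (-5)(9) − (-3)(4) = -33
V→P: (-3)(4) − (-2)(9) = 6
Σ = -123.5
Signed area = Σ/2 = -61.75 (negative ⇒ clockwise traversal).

-61.75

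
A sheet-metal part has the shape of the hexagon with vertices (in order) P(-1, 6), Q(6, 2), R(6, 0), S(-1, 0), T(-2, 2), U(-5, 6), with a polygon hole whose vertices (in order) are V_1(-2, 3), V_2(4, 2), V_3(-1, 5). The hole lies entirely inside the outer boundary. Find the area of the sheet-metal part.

Outer boundary:
Apply the shoelace formula: 2A = Σ (x_i·y_{i+1} − x_{i+1}·y_i), indices taken mod 6.
Σ = (-38) + (-12) + (0) + (-2) + (-2) + (-24) = -78
Area = |Σ|/2 = 39.
Hole:
Apply Gauss's area formula: 2A = Σ (x_i·y_{i+1} − x_{i+1}·y_i), indices taken mod 3.
Σ = (-16) + (22) + (7) = 13
Area = |Σ|/2 = 6.5.
Net area = 39 − 6.5 = 32.5.

32.5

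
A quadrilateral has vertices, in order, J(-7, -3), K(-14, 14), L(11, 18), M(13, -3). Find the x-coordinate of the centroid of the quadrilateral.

Apply the surveyor's formula. First the cross-terms c_i = x_i·y_{i+1} − x_{i+1}·y_i:
  -140, -406, -267, -60  ⇒  2A = -873, A = -436.5.
Then Σ (x_i + x_{i+1})·c_i = -2610, so x̄ = -2610 / (6·(-436.5)) = 290/291.

290/291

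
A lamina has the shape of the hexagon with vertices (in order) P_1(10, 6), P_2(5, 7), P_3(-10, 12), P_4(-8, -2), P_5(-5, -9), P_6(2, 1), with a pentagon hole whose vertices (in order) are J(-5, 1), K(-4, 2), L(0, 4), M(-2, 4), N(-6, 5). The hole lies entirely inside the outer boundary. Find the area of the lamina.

Outer boundary:
Apply the surveyor's formula: 2A = Σ (x_i·y_{i+1} − x_{i+1}·y_i), indices taken mod 6.
Cross-terms: 40, 130, 116, 62, 13, 2  ⇒  Σ = 363
Area = |Σ|/2 = 181.5.
Hole:
Apply Gauss's area formula: 2A = Σ (x_i·y_{i+1} − x_{i+1}·y_i), indices taken mod 5.
Σ = (-6) + (-16) + (8) + (14) + (19) = 19
Area = |Σ|/2 = 9.5.
Net area = 181.5 − 9.5 = 172.

172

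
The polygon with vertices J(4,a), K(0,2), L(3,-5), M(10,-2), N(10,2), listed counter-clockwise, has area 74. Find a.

The doubled signed area Σ (x_i y_{i+1} − x_{i+1} y_i) is linear in a.
With a=0 it equals 78; the coefficient of a is 10 (from the two edges through J).
So 10·a + 78 = 2·74 = 148 ⇒ a = 7.

7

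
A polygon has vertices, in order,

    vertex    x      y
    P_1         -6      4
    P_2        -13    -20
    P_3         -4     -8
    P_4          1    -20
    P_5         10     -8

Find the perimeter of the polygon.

88

|P_1P_2| = √((-7)² + (-24)²) = √625 = 25
|P_2P_3| = √((9)² + (12)²) = √225 = 15
|P_3P_4| = √((5)² + (-12)²) = √169 = 13
|P_4P_5| = √((9)² + (12)²) = √225 = 15
|P_5P_1| = √((-16)² + (12)²) = √400 = 20
Perimeter = 25 + 15 + 13 + 15 + 20 = 88.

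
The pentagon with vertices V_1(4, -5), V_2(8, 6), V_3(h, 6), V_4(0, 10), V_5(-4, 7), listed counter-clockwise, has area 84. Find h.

The doubled signed area Σ (x_i y_{i+1} − x_{i+1} y_i) is linear in h.
With h=0 it equals 144; the coefficient of h is 4 (from the two edges through V_3).
So 4·h + 144 = 2·84 = 168 ⇒ h = 6.

6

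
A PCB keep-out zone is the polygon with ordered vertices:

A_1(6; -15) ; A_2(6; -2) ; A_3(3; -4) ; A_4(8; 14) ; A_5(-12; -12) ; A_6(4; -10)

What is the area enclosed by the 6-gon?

Apply the surveyor's formula: 2A = Σ (x_i·y_{i+1} − x_{i+1}·y_i), indices taken mod 6.
Σ = (78) + (-18) + (74) + (72) + (168) + (0) = 374
Area = |Σ|/2 = 187.

187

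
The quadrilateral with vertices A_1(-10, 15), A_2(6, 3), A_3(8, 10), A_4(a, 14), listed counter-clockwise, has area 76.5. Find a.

-3

The doubled signed area Σ (x_i y_{i+1} − x_{i+1} y_i) is linear in a.
With a=0 it equals 168; the coefficient of a is 5 (from the two edges through A_4).
So 5·a + 168 = 2·76.5 = 153 ⇒ a = -3.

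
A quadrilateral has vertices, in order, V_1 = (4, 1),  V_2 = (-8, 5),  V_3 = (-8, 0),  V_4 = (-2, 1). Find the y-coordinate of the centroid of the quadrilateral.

Apply the surveyor's formula. First the cross-terms c_i = x_i·y_{i+1} − x_{i+1}·y_i:
  28, 40, -8, -6  ⇒  2A = 54, A = 27.
Then Σ (y_i + y_{i+1})·c_i = 348, so ȳ = 348 / (6·27) = 58/27.

58/27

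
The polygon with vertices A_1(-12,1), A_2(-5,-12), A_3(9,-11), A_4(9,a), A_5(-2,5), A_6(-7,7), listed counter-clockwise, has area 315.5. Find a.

7

The doubled signed area Σ (x_i y_{i+1} − x_{i+1} y_i) is linear in a.
With a=0 it equals 554; the coefficient of a is 11 (from the two edges through A_4).
So 11·a + 554 = 2·315.5 = 631 ⇒ a = 7.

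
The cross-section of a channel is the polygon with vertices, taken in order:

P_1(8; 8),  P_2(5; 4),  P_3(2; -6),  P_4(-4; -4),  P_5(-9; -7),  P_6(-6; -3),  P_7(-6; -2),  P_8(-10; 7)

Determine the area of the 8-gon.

Apply Gauss's area formula: 2A = Σ (x_i·y_{i+1} − x_{i+1}·y_i), indices taken mod 8.
P_1→P_2: (8)(4) − (5)(8) = -8
P_2→P_3: (5)(-6) − (2)(4) = -38
P_3→P_4: (2)(-4) − (-4)(-6) = -32
P_4→P_5: (-4)(-7) − (-9)(-4) = -8
P_5→P_6: (-9)(-3) − (-6)(-7) = -15
P_6→P_7: (-6)(-2) − (-6)(-3) = -6
P_7→P_8: (-6)(7) − (-10)(-2) = -62
P_8→P_1: (-10)(8) − (8)(7) = -136
Σ = -305
Area = |Σ|/2 = 152.5.

152.5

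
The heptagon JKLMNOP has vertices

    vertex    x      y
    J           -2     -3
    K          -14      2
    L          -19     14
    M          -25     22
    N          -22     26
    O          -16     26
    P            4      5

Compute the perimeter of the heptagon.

|JK| = √((-12)² + (5)²) = √169 = 13
|KL| = √((-5)² + (12)²) = √169 = 13
|LM| = √((-6)² + (8)²) = √100 = 10
|MN| = √((3)² + (4)²) = √25 = 5
|NO| = √((6)² + (0)²) = √36 = 6
|OP| = √((20)² + (-21)²) = √841 = 29
|PJ| = √((-6)² + (-8)²) = √100 = 10
Perimeter = 13 + 13 + 10 + 5 + 6 + 29 + 10 = 86.

86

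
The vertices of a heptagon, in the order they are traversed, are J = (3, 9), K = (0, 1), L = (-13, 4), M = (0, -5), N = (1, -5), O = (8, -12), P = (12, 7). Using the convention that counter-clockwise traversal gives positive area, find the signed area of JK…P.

Apply the shoelace formula: 2A = Σ (x_i·y_{i+1} − x_{i+1}·y_i), indices taken mod 7.
J→K: (3)(1) − (0)(9) = 3
K→L: (0)(4) − (-13)(1) = 13
L→M: (-13)(-5) − (0)(4) = 65
M→N: (0)(-5) − (1)(-5) = 5
N→O: (1)(-12) − (8)(-5) = 28
O→P: (8)(7) − (12)(-12) = 200
P→J: (12)(9) − (3)(7) = 87
Σ = 401
Signed area = Σ/2 = 200.5 (positive ⇒ counter-clockwise traversal).

200.5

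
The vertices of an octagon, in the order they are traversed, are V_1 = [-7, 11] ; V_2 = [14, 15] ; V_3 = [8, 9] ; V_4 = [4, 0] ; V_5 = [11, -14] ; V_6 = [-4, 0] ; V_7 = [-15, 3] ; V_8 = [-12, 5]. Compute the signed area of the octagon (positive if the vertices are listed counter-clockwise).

-274.5

Apply Gauss's area formula: 2A = Σ (x_i·y_{i+1} − x_{i+1}·y_i), indices taken mod 8.
V_1→V_2: (-7)(15) − (14)(11) = -259
V_2→V_3: (14)(9) − (8)(15) = 6
V_3→V_4: (8)(0) − (4)(9) = -36
V_4→V_5: (4)(-14) − (11)(0) = -56
V_5→V_6: (11)(0) − (-4)(-14) = -56
V_6→V_7: (-4)(3) − (-15)(0) = -12
V_7→V_8: (-15)(5) − (-12)(3) = -39
V_8→V_1: (-12)(11) − (-7)(5) = -97
Σ = -549
Signed area = Σ/2 = -274.5 (negative ⇒ clockwise traversal).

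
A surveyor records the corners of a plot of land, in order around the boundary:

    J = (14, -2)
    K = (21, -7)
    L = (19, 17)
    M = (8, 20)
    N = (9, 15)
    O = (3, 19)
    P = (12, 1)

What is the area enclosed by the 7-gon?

Apply the surveyor's formula: 2A = Σ (x_i·y_{i+1} − x_{i+1}·y_i), indices taken mod 7.
J→K: (14)(-7) − (21)(-2) = -56
K→L: (21)(17) − (19)(-7) = 490
L→M: (19)(20) − (8)(17) = 244
M→N: (8)(15) − (9)(20) = -60
N→O: (9)(19) − (3)(15) = 126
O→P: (3)(1) − (12)(19) = -225
P→J: (12)(-2) − (14)(1) = -38
Σ = 481
Area = |Σ|/2 = 240.5.

240.5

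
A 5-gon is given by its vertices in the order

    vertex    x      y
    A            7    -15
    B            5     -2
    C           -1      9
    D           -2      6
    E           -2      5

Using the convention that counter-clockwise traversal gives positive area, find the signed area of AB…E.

56.5

Apply the shoelace (surveyor's) formula: 2A = Σ (x_i·y_{i+1} − x_{i+1}·y_i), indices taken mod 5.
Σ = (61) + (43) + (12) + (2) + (-5) = 113
Signed area = Σ/2 = 56.5 (positive ⇒ counter-clockwise traversal).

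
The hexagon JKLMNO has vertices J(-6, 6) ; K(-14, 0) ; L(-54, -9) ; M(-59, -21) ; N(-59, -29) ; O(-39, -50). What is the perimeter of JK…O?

166

|JK| = √((-8)² + (-6)²) = √100 = 10
|KL| = √((-40)² + (-9)²) = √1681 = 41
|LM| = √((-5)² + (-12)²) = √169 = 13
|MN| = √((0)² + (-8)²) = √64 = 8
|NO| = √((20)² + (-21)²) = √841 = 29
|OJ| = √((33)² + (56)²) = √4225 = 65
Perimeter = 10 + 41 + 13 + 8 + 29 + 65 = 166.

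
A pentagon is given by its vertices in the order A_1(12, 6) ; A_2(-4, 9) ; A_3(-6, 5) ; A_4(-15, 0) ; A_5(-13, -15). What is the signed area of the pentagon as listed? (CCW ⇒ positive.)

284

Σ = (132) + (34) + (75) + (225) + (102) = 568
Signed area = Σ/2 = 284 (positive ⇒ counter-clockwise traversal).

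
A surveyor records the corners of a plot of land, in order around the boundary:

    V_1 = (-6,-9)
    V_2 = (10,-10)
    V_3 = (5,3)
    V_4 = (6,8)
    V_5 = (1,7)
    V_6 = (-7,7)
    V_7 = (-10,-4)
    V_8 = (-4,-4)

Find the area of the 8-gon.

Σ = (150) + (80) + (22) + (34) + (56) + (98) + (24) + (12) = 476
Area = |Σ|/2 = 238.

238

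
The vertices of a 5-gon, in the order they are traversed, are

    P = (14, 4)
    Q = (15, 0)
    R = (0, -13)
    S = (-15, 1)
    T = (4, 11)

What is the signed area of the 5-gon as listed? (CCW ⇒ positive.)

-378.5

Apply the surveyor's formula: 2A = Σ (x_i·y_{i+1} − x_{i+1}·y_i), indices taken mod 5.
Σ = (-60) + (-195) + (-195) + (-169) + (-138) = -757
Signed area = Σ/2 = -378.5 (negative ⇒ clockwise traversal).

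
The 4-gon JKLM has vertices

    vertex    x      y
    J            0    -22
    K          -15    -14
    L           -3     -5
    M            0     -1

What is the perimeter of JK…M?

58

|JK| = √((-15)² + (8)²) = √289 = 17
|KL| = √((12)² + (9)²) = √225 = 15
|LM| = √((3)² + (4)²) = √25 = 5
|MJ| = √((0)² + (-21)²) = √441 = 21
Perimeter = 17 + 15 + 5 + 21 = 58.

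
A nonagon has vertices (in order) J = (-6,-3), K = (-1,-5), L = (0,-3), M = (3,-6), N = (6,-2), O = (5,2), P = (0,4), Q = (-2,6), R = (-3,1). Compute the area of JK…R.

75

Σ = (27) + (3) + (9) + (30) + (22) + (20) + (8) + (16) + (15) = 150
Area = |Σ|/2 = 75.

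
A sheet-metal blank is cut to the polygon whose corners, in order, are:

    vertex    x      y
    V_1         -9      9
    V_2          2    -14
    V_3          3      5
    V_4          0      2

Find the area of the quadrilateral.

92

Apply the shoelace (surveyor's) formula: 2A = Σ (x_i·y_{i+1} − x_{i+1}·y_i), indices taken mod 4.
Cross-terms: 108, 52, 6, 18  ⇒  Σ = 184
Area = |Σ|/2 = 92.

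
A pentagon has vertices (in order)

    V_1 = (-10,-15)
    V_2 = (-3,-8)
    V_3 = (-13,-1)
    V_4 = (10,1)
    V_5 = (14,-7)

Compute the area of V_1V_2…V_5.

Apply the surveyor's formula: 2A = Σ (x_i·y_{i+1} − x_{i+1}·y_i), indices taken mod 5.
Σ = (35) + (-101) + (-3) + (-84) + (-280) = -433
Area = |Σ|/2 = 216.5.

216.5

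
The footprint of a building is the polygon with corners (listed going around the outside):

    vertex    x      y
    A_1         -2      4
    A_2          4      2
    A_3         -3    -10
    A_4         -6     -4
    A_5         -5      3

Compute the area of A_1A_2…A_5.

A_1→A_2: (-2)(2) − (4)(4) = -20
A_2→A_3: (4)(-10) − (-3)(2) = -34
A_3→A_4: (-3)(-4) − (-6)(-10) = -48
A_4→A_5: (-6)(3) − (-5)(-4) = -38
A_5→A_1: (-5)(4) − (-2)(3) = -14
Σ = -154
Area = |Σ|/2 = 77.

77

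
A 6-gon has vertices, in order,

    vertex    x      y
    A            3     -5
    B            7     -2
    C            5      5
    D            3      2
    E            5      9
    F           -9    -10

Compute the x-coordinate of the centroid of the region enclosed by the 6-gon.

Apply the shoelace formula. First the cross-terms c_i = x_i·y_{i+1} − x_{i+1}·y_i:
  29, 45, -5, 17, 31, 75  ⇒  2A = 192, A = 96.
Then Σ (x_i + x_{i+1})·c_i = 352, so x̄ = 352 / (6·96) = 11/18.

11/18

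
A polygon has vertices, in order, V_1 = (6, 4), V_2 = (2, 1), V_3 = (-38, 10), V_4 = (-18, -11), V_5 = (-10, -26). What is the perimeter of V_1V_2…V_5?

|V_1V_2| = √((-4)² + (-3)²) = √25 = 5
|V_2V_3| = √((-40)² + (9)²) = √1681 = 41
|V_3V_4| = √((20)² + (-21)²) = √841 = 29
|V_4V_5| = √((8)² + (-15)²) = √289 = 17
|V_5V_1| = √((16)² + (30)²) = √1156 = 34
Perimeter = 5 + 41 + 29 + 17 + 34 = 126.

126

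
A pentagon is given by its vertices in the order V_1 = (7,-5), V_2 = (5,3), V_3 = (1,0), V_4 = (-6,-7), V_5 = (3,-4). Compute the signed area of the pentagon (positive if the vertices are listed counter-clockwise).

47

Apply the shoelace formula: 2A = Σ (x_i·y_{i+1} − x_{i+1}·y_i), indices taken mod 5.
Σ = (46) + (-3) + (-7) + (45) + (13) = 94
Signed area = Σ/2 = 47 (positive ⇒ counter-clockwise traversal).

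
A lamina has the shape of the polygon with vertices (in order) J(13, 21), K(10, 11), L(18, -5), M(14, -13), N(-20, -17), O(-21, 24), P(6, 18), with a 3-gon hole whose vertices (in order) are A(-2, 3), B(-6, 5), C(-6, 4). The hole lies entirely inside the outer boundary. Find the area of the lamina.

Outer boundary:
Σ = (-67) + (-248) + (-164) + (-498) + (-837) + (-522) + (-108) = -2444
Area = |Σ|/2 = 1222.
Hole:
Σ = (8) + (6) + (-10) = 4
Area = |Σ|/2 = 2.
Net area = 1222 − 2 = 1220.

1220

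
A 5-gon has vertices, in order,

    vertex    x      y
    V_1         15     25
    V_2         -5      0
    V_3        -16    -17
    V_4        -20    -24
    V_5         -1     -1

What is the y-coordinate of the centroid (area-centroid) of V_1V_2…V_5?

-11/30

Apply the shoelace (surveyor's) formula. First the cross-terms c_i = x_i·y_{i+1} − x_{i+1}·y_i:
  125, 85, 44, -4, -10  ⇒  2A = 240, A = 120.
Then Σ (y_i + y_{i+1})·c_i = -264, so ȳ = -264 / (6·120) = -11/30.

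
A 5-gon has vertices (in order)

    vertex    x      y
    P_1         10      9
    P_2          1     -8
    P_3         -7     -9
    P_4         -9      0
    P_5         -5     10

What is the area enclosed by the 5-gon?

Apply the shoelace (surveyor's) formula: 2A = Σ (x_i·y_{i+1} − x_{i+1}·y_i), indices taken mod 5.
Σ = (-89) + (-65) + (-81) + (-90) + (-145) = -470
Area = |Σ|/2 = 235.

235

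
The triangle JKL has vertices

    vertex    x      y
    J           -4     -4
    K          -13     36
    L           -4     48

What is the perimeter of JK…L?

108

|JK| = √((-9)² + (40)²) = √1681 = 41
|KL| = √((9)² + (12)²) = √225 = 15
|LJ| = √((0)² + (-52)²) = √2704 = 52
Perimeter = 41 + 15 + 52 = 108.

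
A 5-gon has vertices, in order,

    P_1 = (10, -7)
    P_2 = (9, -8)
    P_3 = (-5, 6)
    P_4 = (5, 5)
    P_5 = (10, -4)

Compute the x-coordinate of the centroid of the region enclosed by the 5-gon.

Apply the shoelace formula. First the cross-terms c_i = x_i·y_{i+1} − x_{i+1}·y_i:
  -17, 14, -55, -70, -30  ⇒  2A = -158, A = -79.
Then Σ (x_i + x_{i+1})·c_i = -1917, so x̄ = -1917 / (6·(-79)) = 639/158.

639/158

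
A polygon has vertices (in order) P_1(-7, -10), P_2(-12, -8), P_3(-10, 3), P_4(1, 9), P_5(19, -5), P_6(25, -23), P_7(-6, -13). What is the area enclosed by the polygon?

Apply the surveyor's formula: 2A = Σ (x_i·y_{i+1} − x_{i+1}·y_i), indices taken mod 7.
P_1→P_2: (-7)(-8) − (-12)(-10) = -64
P_2→P_3: (-12)(3) − (-10)(-8) = -116
P_3→P_4: (-10)(9) − (1)(3) = -93
P_4→P_5: (1)(-5) − (19)(9) = -176
P_5→P_6: (19)(-23) − (25)(-5) = -312
P_6→P_7: (25)(-13) − (-6)(-23) = -463
P_7→P_1: (-6)(-10) − (-7)(-13) = -31
Σ = -1255
Area = |Σ|/2 = 627.5.

627.5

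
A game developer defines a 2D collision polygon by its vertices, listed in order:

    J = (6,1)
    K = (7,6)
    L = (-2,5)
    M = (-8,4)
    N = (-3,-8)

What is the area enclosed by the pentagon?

114.5

J→K: (6)(6) − (7)(1) = 29
K→L: (7)(5) − (-2)(6) = 47
L→M: (-2)(4) − (-8)(5) = 32
M→N: (-8)(-8) − (-3)(4) = 76
N→J: (-3)(1) − (6)(-8) = 45
Σ = 229
Area = |Σ|/2 = 114.5.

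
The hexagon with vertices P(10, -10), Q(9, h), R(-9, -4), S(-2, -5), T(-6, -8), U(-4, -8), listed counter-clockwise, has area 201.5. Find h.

10

Write out the shoelace sum; only the two edges meeting at Q involve h:
2·Area = [(10·h − 9·(-10)) + (9·(-4) − (-9)·h)] + 159
       = 19·h + 213 = 403
⇒ h = 10.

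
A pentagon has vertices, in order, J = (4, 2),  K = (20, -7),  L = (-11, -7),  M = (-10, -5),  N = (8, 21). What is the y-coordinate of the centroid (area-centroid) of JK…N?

Apply the shoelace formula. First the cross-terms c_i = x_i·y_{i+1} − x_{i+1}·y_i:
  -68, -217, -15, -170, -68  ⇒  2A = -538, A = -269.
Then Σ (y_i + y_{i+1})·c_i = -726, so ȳ = -726 / (6·(-269)) = 121/269.

121/269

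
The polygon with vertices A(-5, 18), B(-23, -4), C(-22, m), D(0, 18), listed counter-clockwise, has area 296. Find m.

-24

The doubled signed area Σ (x_i y_{i+1} − x_{i+1} y_i) is linear in m.
With m=0 it equals 40; the coefficient of m is -23 (from the two edges through C).
So -23·m + 40 = 2·296 = 592 ⇒ m = -24.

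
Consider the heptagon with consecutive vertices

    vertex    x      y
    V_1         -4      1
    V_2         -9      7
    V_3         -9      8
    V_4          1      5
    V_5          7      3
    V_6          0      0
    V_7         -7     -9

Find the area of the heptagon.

78

Apply the shoelace (surveyor's) formula: 2A = Σ (x_i·y_{i+1} − x_{i+1}·y_i), indices taken mod 7.
V_1→V_2: (-4)(7) − (-9)(1) = -19
V_2→V_3: (-9)(8) − (-9)(7) = -9
V_3→V_4: (-9)(5) − (1)(8) = -53
V_4→V_5: (1)(3) − (7)(5) = -32
V_5→V_6: (7)(0) − (0)(3) = 0
V_6→V_7: (0)(-9) − (-7)(0) = 0
V_7→V_1: (-7)(1) − (-4)(-9) = -43
Σ = -156
Area = |Σ|/2 = 78.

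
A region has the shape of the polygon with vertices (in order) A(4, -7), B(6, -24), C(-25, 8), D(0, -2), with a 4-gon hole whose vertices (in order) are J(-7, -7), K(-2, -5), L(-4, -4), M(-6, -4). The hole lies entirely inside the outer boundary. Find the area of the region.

Outer boundary:
Apply the surveyor's formula: 2A = Σ (x_i·y_{i+1} − x_{i+1}·y_i), indices taken mod 4.
A→B: (4)(-24) − (6)(-7) = -54
B→C: (6)(8) − (-25)(-24) = -552
C→D: (-25)(-2) − (0)(8) = 50
D→A: (0)(-7) − (4)(-2) = 8
Σ = -548
Area = |Σ|/2 = 274.
Hole:
Apply the surveyor's formula: 2A = Σ (x_i·y_{i+1} − x_{i+1}·y_i), indices taken mod 4.
Cross-terms: 21, -12, -8, 14  ⇒  Σ = 15
Area = |Σ|/2 = 7.5.
Net area = 274 − 7.5 = 266.5.

266.5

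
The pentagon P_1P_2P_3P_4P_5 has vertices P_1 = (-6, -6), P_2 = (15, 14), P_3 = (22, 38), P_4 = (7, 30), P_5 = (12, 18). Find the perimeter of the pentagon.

114

|P_1P_2| = √((21)² + (20)²) = √841 = 29
|P_2P_3| = √((7)² + (24)²) = √625 = 25
|P_3P_4| = √((-15)² + (-8)²) = √289 = 17
|P_4P_5| = √((5)² + (-12)²) = √169 = 13
|P_5P_1| = √((-18)² + (-24)²) = √900 = 30
Perimeter = 29 + 25 + 17 + 13 + 30 = 114.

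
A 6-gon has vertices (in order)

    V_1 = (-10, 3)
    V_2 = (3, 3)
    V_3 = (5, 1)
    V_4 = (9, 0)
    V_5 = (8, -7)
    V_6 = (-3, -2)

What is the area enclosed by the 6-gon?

V_1→V_2: (-10)(3) − (3)(3) = -39
V_2→V_3: (3)(1) − (5)(3) = -12
V_3→V_4: (5)(0) − (9)(1) = -9
V_4→V_5: (9)(-7) − (8)(0) = -63
V_5→V_6: (8)(-2) − (-3)(-7) = -37
V_6→V_1: (-3)(3) − (-10)(-2) = -29
Σ = -189
Area = |Σ|/2 = 94.5.

94.5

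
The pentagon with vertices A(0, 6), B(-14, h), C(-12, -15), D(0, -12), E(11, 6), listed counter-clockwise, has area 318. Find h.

Write out the shoelace sum; only the two edges meeting at B involve h:
2·Area = [(0·h − (-14)·6) + ((-14)·(-15) − (-12)·h)] + 342
       = 12·h + 636 = 636
⇒ h = 0.

0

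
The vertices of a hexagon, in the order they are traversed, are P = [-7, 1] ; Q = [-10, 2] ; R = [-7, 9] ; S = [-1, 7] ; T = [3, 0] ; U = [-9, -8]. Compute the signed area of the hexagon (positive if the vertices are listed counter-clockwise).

-115

Apply the shoelace (surveyor's) formula: 2A = Σ (x_i·y_{i+1} − x_{i+1}·y_i), indices taken mod 6.
P→Q: (-7)(2) − (-10)(1) = -4
Q→R: (-10)(9) − (-7)(2) = -76
R→S: (-7)(7) − (-1)(9) = -40
S→T: (-1)(0) − (3)(7) = -21
T→U: (3)(-8) − (-9)(0) = -24
U→P: (-9)(1) − (-7)(-8) = -65
Σ = -230
Signed area = Σ/2 = -115 (negative ⇒ clockwise traversal).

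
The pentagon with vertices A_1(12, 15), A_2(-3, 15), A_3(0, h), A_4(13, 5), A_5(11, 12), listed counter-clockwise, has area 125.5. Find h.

The doubled signed area Σ (x_i y_{i+1} − x_{i+1} y_i) is linear in h.
With h=0 it equals 347; the coefficient of h is -16 (from the two edges through A_3).
So -16·h + 347 = 2·125.5 = 251 ⇒ h = 6.

6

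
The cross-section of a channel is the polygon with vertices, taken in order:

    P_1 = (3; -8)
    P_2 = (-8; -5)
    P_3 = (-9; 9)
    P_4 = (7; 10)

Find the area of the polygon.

Apply the shoelace formula: 2A = Σ (x_i·y_{i+1} − x_{i+1}·y_i), indices taken mod 4.
Cross-terms: -79, -117, -153, -86  ⇒  Σ = -435
Area = |Σ|/2 = 217.5.

217.5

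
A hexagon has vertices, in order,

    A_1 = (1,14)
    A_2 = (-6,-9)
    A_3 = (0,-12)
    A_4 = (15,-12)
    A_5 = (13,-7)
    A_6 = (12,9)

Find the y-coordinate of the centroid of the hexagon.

Apply the shoelace (surveyor's) formula. First the cross-terms c_i = x_i·y_{i+1} − x_{i+1}·y_i:
  75, 72, 180, 51, 201, 159  ⇒  2A = 738, A = 369.
Then Σ (y_i + y_{i+1})·c_i = -2367, so ȳ = -2367 / (6·369) = -263/246.

-263/246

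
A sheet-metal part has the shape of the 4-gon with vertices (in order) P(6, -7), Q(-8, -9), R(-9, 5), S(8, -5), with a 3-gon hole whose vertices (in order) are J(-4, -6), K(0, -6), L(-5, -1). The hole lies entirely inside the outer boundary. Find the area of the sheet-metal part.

Outer boundary:
Σ = (-110) + (-121) + (5) + (-26) = -252
Area = |Σ|/2 = 126.
Hole:
J→K: (-4)(-6) − (0)(-6) = 24
K→L: (0)(-1) − (-5)(-6) = -30
L→J: (-5)(-6) − (-4)(-1) = 26
Σ = 20
Area = |Σ|/2 = 10.
Net area = 126 − 10 = 116.

116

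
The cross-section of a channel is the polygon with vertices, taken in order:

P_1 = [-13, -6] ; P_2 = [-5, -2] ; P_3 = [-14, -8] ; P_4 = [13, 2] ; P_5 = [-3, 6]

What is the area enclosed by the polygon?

132

Σ = (-4) + (12) + (76) + (84) + (96) = 264
Area = |Σ|/2 = 132.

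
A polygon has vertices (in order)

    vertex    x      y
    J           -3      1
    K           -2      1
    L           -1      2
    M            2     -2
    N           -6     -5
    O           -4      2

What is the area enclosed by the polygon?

Apply Gauss's area formula: 2A = Σ (x_i·y_{i+1} − x_{i+1}·y_i), indices taken mod 6.
J→K: (-3)(1) − (-2)(1) = -1
K→L: (-2)(2) − (-1)(1) = -3
L→M: (-1)(-2) − (2)(2) = -2
M→N: (2)(-5) − (-6)(-2) = -22
N→O: (-6)(2) − (-4)(-5) = -32
O→J: (-4)(1) − (-3)(2) = 2
Σ = -58
Area = |Σ|/2 = 29.

29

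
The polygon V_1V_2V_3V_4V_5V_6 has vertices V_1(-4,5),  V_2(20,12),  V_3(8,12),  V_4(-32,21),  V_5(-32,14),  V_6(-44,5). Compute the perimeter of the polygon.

140

|V_1V_2| = √((24)² + (7)²) = √625 = 25
|V_2V_3| = √((-12)² + (0)²) = √144 = 12
|V_3V_4| = √((-40)² + (9)²) = √1681 = 41
|V_4V_5| = √((0)² + (-7)²) = √49 = 7
|V_5V_6| = √((-12)² + (-9)²) = √225 = 15
|V_6V_1| = √((40)² + (0)²) = √1600 = 40
Perimeter = 25 + 12 + 41 + 7 + 15 + 40 = 140.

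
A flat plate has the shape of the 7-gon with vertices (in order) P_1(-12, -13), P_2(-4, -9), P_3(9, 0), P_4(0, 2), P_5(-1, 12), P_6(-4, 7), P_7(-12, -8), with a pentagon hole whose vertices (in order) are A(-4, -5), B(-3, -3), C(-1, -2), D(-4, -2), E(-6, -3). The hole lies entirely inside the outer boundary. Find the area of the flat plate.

181

Outer boundary:
P_1→P_2: (-12)(-9) − (-4)(-13) = 56
P_2→P_3: (-4)(0) − (9)(-9) = 81
P_3→P_4: (9)(2) − (0)(0) = 18
P_4→P_5: (0)(12) − (-1)(2) = 2
P_5→P_6: (-1)(7) − (-4)(12) = 41
P_6→P_7: (-4)(-8) − (-12)(7) = 116
P_7→P_1: (-12)(-13) − (-12)(-8) = 60
Σ = 374
Area = |Σ|/2 = 187.
Hole:
Apply the shoelace formula: 2A = Σ (x_i·y_{i+1} − x_{i+1}·y_i), indices taken mod 5.
Σ = (-3) + (3) + (-6) + (0) + (18) = 12
Area = |Σ|/2 = 6.
Net area = 187 − 6 = 181.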